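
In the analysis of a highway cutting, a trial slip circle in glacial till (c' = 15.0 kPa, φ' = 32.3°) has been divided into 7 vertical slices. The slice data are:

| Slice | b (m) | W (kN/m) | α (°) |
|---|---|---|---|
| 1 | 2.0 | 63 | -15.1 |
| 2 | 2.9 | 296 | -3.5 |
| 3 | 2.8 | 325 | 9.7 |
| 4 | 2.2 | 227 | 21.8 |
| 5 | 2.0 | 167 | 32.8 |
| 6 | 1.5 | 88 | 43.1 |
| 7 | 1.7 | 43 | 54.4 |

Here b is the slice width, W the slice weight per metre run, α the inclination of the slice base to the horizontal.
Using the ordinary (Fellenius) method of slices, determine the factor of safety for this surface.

FS = 3.34

Ordinary method of slices: FS = Σ[c'·Δl_i + (W_i cosα_i)·tanφ'] / Σ W_i sinα_i, with Δl_i = b_i / cosα_i.
Slice 1: Δl = 2.0/cos(-15.1°) = 2.072 m; N'_1 = 63·cos(-15.1°) = 60.8; c'Δl = 31.07; W sinα = -16.4
Slice 2: Δl = 2.9/cos(-3.5°) = 2.905 m; N'_2 = 296·cos(-3.5°) = 295.4; c'Δl = 43.58; W sinα = -18.1
Slice 3: Δl = 2.8/cos9.7° = 2.841 m; N'_3 = 325·cos9.7° = 320.4; c'Δl = 42.61; W sinα = 54.8
Slice 4: Δl = 2.2/cos21.8° = 2.369 m; N'_4 = 227·cos21.8° = 210.8; c'Δl = 35.54; W sinα = 84.3
Slice 5: Δl = 2.0/cos32.8° = 2.379 m; N'_5 = 167·cos32.8° = 140.4; c'Δl = 35.69; W sinα = 90.5
Slice 6: Δl = 1.5/cos43.1° = 2.054 m; N'_6 = 88·cos43.1° = 64.3; c'Δl = 30.82; W sinα = 60.1
Slice 7: Δl = 1.7/cos54.4° = 2.920 m; N'_7 = 43·cos54.4° = 25.0; c'Δl = 43.81; W sinα = 35.0
Σc'Δl = 263.1 kN/m; ΣN' = 1117.1 kN/m; ΣW sinα = 290.1 kN/m
Resisting = 263.1 + 1117.1·tan32.3° = 263.1 + 706.2 = 969.3 kN/m
FS = 969.3 / 290.1 = 3.341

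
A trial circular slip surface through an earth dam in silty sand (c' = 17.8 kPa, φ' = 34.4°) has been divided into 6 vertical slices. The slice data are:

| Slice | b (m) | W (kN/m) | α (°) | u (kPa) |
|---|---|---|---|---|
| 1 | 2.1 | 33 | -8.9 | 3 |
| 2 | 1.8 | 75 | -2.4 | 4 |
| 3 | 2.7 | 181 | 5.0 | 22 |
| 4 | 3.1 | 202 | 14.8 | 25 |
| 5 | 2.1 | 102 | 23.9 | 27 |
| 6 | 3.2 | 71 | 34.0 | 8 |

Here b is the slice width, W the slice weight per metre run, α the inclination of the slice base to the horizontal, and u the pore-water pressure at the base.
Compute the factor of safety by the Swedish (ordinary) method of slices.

Ordinary method of slices: FS = Σ[c'·Δl_i + (W_i cosα_i − u_i·Δl_i)·tanφ'] / Σ W_i sinα_i, with Δl_i = b_i / cosα_i.
Slice 1: Δl = 2.1/cos(-8.9°) = 2.126 m; N'_1 = 33·cos(-8.9°) − 3·2.126 = 26.2; c'Δl = 37.84; W sinα = -5.1
Slice 2: Δl = 1.8/cos(-2.4°) = 1.802 m; N'_2 = 75·cos(-2.4°) − 4·1.802 = 67.7; c'Δl = 32.07; W sinα = -3.1
Slice 3: Δl = 2.7/cos5.0° = 2.710 m; N'_3 = 181·cos5.0° − 22·2.710 = 120.7; c'Δl = 48.24; W sinα = 15.8
Slice 4: Δl = 3.1/cos14.8° = 3.206 m; N'_4 = 202·cos14.8° − 25·3.206 = 115.1; c'Δl = 57.07; W sinα = 51.6
Slice 5: Δl = 2.1/cos23.9° = 2.297 m; N'_5 = 102·cos23.9° − 27·2.297 = 31.2; c'Δl = 40.89; W sinα = 41.3
Slice 6: Δl = 3.2/cos34.0° = 3.860 m; N'_6 = 71·cos34.0° − 8·3.860 = 28.0; c'Δl = 68.71; W sinα = 39.7
Σc'Δl = 284.8 kN/m; ΣN' = 389.0 kN/m; ΣW sinα = 140.2 kN/m
Resisting = 284.8 + 389.0·tan34.4° = 284.8 + 266.4 = 551.2 kN/m
FS = 551.2 / 140.2 = 3.932

FS = 3.93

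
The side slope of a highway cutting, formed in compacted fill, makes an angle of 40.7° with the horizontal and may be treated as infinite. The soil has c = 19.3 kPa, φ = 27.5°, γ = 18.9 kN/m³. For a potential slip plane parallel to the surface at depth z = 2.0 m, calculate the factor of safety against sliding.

FS = 1.64

For an infinite slope with a slip plane parallel to the surface (no pore pressure): FS = [c + γz cos²β tanφ] / [γz sinβ cosβ].
γz = 18.9·2.0 = 37.80 kN/m²
Numerator = 19.3 + 37.80·cos²40.7°·tan27.5° = 19.3 + 37.80·0.5748·0.5206 = 30.610 kPa
Denominator = 37.80·sin40.7°·cos40.7° = 37.80·0.6521·0.7581 = 18.687 kPa
FS = 30.610 / 18.687 = 1.638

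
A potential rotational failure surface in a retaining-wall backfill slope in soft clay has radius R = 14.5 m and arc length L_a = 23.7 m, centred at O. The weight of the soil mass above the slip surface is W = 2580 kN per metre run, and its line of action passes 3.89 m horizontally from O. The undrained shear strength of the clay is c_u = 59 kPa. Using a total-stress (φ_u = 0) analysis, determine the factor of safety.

FS = 2.02

Taking moments about the centre O, the resisting moment is provided by the undrained shear strength acting along the arc:
M_R = c_u·L_a·R = 59·23.70·14.5 = 20275.3 kN·m/m
M_D = W·d = 2580·3.89 = 10036.2 kN·m/m
FS = M_R / M_D = 20275.3 / 10036.2 = 2.020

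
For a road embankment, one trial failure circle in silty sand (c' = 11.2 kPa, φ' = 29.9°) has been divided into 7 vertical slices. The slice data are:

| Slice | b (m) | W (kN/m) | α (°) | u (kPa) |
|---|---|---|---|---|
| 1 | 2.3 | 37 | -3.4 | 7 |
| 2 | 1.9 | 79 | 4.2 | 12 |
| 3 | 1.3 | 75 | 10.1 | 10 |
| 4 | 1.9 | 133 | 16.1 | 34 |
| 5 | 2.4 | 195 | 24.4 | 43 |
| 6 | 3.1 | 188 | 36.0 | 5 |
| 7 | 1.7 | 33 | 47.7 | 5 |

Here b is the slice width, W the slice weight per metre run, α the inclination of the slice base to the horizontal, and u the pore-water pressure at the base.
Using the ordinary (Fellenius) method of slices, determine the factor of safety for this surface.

Ordinary method of slices: FS = Σ[c'·Δl_i + (W_i cosα_i − u_i·Δl_i)·tanφ'] / Σ W_i sinα_i, with Δl_i = b_i / cosα_i.
Slice 1: Δl = 2.3/cos(-3.4°) = 2.304 m; N'_1 = 37·cos(-3.4°) − 7·2.304 = 20.8; c'Δl = 25.81; W sinα = -2.2
Slice 2: Δl = 1.9/cos4.2° = 1.905 m; N'_2 = 79·cos4.2° − 12·1.905 = 55.9; c'Δl = 21.34; W sinα = 5.8
Slice 3: Δl = 1.3/cos10.1° = 1.320 m; N'_3 = 75·cos10.1° − 10·1.320 = 60.6; c'Δl = 14.79; W sinα = 13.2
Slice 4: Δl = 1.9/cos16.1° = 1.978 m; N'_4 = 133·cos16.1° − 34·1.978 = 60.5; c'Δl = 22.15; W sinα = 36.9
Slice 5: Δl = 2.4/cos24.4° = 2.635 m; N'_5 = 195·cos24.4° − 43·2.635 = 64.3; c'Δl = 29.52; W sinα = 80.6
Slice 6: Δl = 3.1/cos36.0° = 3.832 m; N'_6 = 188·cos36.0° − 5·3.832 = 132.9; c'Δl = 42.92; W sinα = 110.5
Slice 7: Δl = 1.7/cos47.7° = 2.526 m; N'_7 = 33·cos47.7° − 5·2.526 = 9.6; c'Δl = 28.29; W sinα = 24.4
Σc'Δl = 184.8 kN/m; ΣN' = 404.7 kN/m; ΣW sinα = 269.1 kN/m
Resisting = 184.8 + 404.7·tan29.9° = 184.8 + 232.7 = 417.5 kN/m
FS = 417.5 / 269.1 = 1.552

FS = 1.55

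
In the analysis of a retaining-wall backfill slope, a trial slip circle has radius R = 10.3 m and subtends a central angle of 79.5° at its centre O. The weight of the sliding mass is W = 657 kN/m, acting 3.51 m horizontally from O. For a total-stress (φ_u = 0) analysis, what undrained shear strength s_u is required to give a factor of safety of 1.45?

s_u = 22.7 kPa

FS = s_u·L_a·R / (W·d), so s_u = FS·W·d / (L_a·R).
Arc length L_a = R·θ = 10.3·(79.5°·π/180) = 10.3·1.3875 = 14.29 m
s_u = 1.45·657·3.51 / (14.29·10.3) = 3343.8 / 147.20 = 22.72 kPa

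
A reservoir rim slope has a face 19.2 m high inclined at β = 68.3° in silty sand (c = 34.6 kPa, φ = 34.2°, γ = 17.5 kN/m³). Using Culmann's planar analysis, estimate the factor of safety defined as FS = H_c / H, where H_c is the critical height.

H_c = (4c/γ) · sinβ cosφ / [1 − cos(β − φ)]
    = (4·34.6/17.5) · sin68.3°·cos34.2° / [1 − cos34.1°]
    = 7.909 · 0.7685 / 0.1719 = 35.35 m
FS = H_c / H = 35.35 / 19.2 = 1.841

FS = 1.84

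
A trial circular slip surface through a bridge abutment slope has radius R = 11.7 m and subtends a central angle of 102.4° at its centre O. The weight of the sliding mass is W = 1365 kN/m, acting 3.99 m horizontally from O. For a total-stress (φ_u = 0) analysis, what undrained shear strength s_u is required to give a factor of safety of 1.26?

s_u = 28.0 kPa

FS = s_u·L_a·R / (W·d), so s_u = FS·W·d / (L_a·R).
Arc length L_a = R·θ = 11.7·(102.4°·π/180) = 11.7·1.7872 = 20.91 m
s_u = 1.26·1365·3.99 / (20.91·11.7) = 6862.4 / 244.65 = 28.05 kPa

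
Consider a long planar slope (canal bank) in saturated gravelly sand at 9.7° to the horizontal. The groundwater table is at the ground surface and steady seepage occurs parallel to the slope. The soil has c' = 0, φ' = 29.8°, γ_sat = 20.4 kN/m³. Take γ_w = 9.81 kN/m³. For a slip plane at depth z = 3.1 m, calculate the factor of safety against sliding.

FS = 1.74

With seepage parallel to the slope and the water table at the surface, the effective normal stress on the slip plane uses the buoyant unit weight γ' = γ_sat − γ_w while the driving shear stress uses γ_sat:
FS = [c' + γ' z cos²β tanφ'] / [γ_sat z sinβ cosβ]
(For c' = 0 this reduces to FS = (γ'/γ_sat)·tanφ'/tanβ.)
γ' = 20.4 − 9.81 = 10.59 kN/m³
Numerator = 0.0 + 10.59·3.1·cos²9.7°·tan29.8° = 0.0 + 10.59·3.1·0.9716·0.5727 = 18.268 kPa
Denominator = 20.4·3.1·sin9.7°·cos9.7° = 20.4·3.1·0.1685·0.9857 = 10.503 kPa
FS = 18.268 / 10.503 = 1.739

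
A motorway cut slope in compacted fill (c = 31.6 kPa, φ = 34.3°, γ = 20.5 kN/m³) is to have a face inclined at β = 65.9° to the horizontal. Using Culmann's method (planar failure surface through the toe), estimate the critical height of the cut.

H_c = 31.36 m

Culmann's analysis gives the critical failure plane at α_cr = (β + φ)/2 = (65.9 + 34.3)/2 = 50.1°, and the critical height
H_c = (4c/γ) · sinβ cosφ / [1 − cos(β − φ)]
    = (4·31.6/20.5) · sin65.9°·cos34.3° / [1 − cos(31.6°)]
    = 6.166 · 0.9128·0.8261 / [1 − 0.8517]
    = 6.166 · 0.7541 / 0.1483
    = 31.36 m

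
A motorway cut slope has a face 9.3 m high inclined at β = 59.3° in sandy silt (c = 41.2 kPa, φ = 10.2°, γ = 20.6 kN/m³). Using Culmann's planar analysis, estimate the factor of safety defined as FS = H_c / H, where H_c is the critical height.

FS = 2.11

H_c = (4c/γ) · sinβ cosφ / [1 − cos(β − φ)]
    = (4·41.2/20.6) · sin59.3°·cos10.2° / [1 − cos49.1°]
    = 8.000 · 0.8463 / 0.3453 = 19.61 m
FS = H_c / H = 19.61 / 9.3 = 2.108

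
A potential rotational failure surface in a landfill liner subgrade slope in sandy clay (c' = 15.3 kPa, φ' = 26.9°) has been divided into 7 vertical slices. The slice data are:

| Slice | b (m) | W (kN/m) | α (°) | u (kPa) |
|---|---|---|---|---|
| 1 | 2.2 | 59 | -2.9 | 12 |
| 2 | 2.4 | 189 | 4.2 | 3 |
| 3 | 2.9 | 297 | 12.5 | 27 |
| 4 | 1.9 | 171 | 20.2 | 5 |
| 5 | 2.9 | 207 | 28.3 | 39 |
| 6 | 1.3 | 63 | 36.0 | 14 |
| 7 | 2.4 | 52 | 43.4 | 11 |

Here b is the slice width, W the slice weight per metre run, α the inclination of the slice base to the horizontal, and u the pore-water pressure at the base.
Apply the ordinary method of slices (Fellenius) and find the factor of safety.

Ordinary method of slices: FS = Σ[c'·Δl_i + (W_i cosα_i − u_i·Δl_i)·tanφ'] / Σ W_i sinα_i, with Δl_i = b_i / cosα_i.
Slice 1: Δl = 2.2/cos(-2.9°) = 2.203 m; N'_1 = 59·cos(-2.9°) − 12·2.203 = 32.5; c'Δl = 33.70; W sinα = -3.0
Slice 2: Δl = 2.4/cos4.2° = 2.406 m; N'_2 = 189·cos4.2° − 3·2.406 = 181.3; c'Δl = 36.82; W sinα = 13.8
Slice 3: Δl = 2.9/cos12.5° = 2.970 m; N'_3 = 297·cos12.5° − 27·2.970 = 209.8; c'Δl = 45.45; W sinα = 64.3
Slice 4: Δl = 1.9/cos20.2° = 2.025 m; N'_4 = 171·cos20.2° − 5·2.025 = 150.4; c'Δl = 30.98; W sinα = 59.0
Slice 5: Δl = 2.9/cos28.3° = 3.294 m; N'_5 = 207·cos28.3° − 39·3.294 = 53.8; c'Δl = 50.39; W sinα = 98.1
Slice 6: Δl = 1.3/cos36.0° = 1.607 m; N'_6 = 63·cos36.0° − 14·1.607 = 28.5; c'Δl = 24.59; W sinα = 37.0
Slice 7: Δl = 2.4/cos43.4° = 3.303 m; N'_7 = 52·cos43.4° − 11·3.303 = 1.4; c'Δl = 50.54; W sinα = 35.7
Σc'Δl = 272.5 kN/m; ΣN' = 657.6 kN/m; ΣW sinα = 305.1 kN/m
Resisting = 272.5 + 657.6·tan26.9° = 272.5 + 333.6 = 606.1 kN/m
FS = 606.1 / 305.1 = 1.987

FS = 1.99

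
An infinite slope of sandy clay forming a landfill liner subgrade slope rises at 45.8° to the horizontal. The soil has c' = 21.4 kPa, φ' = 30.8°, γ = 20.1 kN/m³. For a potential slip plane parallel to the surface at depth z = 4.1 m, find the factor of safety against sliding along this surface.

FS = 1.10

For an infinite slope with a slip plane parallel to the surface (no pore pressure): FS = [c' + γz cos²β tanφ'] / [γz sinβ cosβ].
γz = 20.1·4.1 = 82.41 kN/m²
Numerator = 21.4 + 82.41·cos²45.8°·tan30.8° = 21.4 + 82.41·0.4860·0.5961 = 45.277 kPa
Denominator = 82.41·sin45.8°·cos45.8° = 82.41·0.7169·0.6972 = 41.189 kPa
FS = 45.277 / 41.189 = 1.099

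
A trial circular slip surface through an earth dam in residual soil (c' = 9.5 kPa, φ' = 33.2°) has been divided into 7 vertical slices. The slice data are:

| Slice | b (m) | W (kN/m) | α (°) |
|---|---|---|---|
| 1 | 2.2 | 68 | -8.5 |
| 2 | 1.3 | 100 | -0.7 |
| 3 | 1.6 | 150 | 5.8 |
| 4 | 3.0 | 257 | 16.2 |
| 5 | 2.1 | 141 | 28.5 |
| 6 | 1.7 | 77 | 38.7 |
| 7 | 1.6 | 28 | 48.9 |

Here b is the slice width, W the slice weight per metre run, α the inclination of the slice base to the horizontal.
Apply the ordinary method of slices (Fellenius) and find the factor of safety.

Ordinary method of slices: FS = Σ[c'·Δl_i + (W_i cosα_i)·tanφ'] / Σ W_i sinα_i, with Δl_i = b_i / cosα_i.
Slice 1: Δl = 2.2/cos(-8.5°) = 2.224 m; N'_1 = 68·cos(-8.5°) = 67.3; c'Δl = 21.13; W sinα = -10.1
Slice 2: Δl = 1.3/cos(-0.7°) = 1.300 m; N'_2 = 100·cos(-0.7°) = 100.0; c'Δl = 12.35; W sinα = -1.2
Slice 3: Δl = 1.6/cos5.8° = 1.608 m; N'_3 = 150·cos5.8° = 149.2; c'Δl = 15.28; W sinα = 15.2
Slice 4: Δl = 3.0/cos16.2° = 3.124 m; N'_4 = 257·cos16.2° = 246.8; c'Δl = 29.68; W sinα = 71.7
Slice 5: Δl = 2.1/cos28.5° = 2.390 m; N'_5 = 141·cos28.5° = 123.9; c'Δl = 22.70; W sinα = 67.3
Slice 6: Δl = 1.7/cos38.7° = 2.178 m; N'_6 = 77·cos38.7° = 60.1; c'Δl = 20.69; W sinα = 48.1
Slice 7: Δl = 1.6/cos48.9° = 2.434 m; N'_7 = 28·cos48.9° = 18.4; c'Δl = 23.12; W sinα = 21.1
Σc'Δl = 145.0 kN/m; ΣN' = 765.7 kN/m; ΣW sinα = 212.1 kN/m
Resisting = 145.0 + 765.7·tan33.2° = 145.0 + 501.1 = 646.0 kN/m
FS = 646.0 / 212.1 = 3.046

FS = 3.05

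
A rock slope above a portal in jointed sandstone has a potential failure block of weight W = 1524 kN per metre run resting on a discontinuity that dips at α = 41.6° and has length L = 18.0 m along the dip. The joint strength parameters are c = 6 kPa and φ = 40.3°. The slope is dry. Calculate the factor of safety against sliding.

Resolving the block weight along and normal to the plane and applying the Mohr–Coulomb strength on the joint:
N' = W cosα = 1524·cos41.6° = 1139.6 kN/m
Driving force T = W sinα = 1524·sin41.6° = 1011.8 kN/m
Resisting force R = c·L + N'·tanφ = 6·18.0 + 1139.6·tan40.3° = 108.0 + 966.5 = 1074.5 kN/m
FS = R / T = 1074.5 / 1011.8 = 1.062

FS = 1.06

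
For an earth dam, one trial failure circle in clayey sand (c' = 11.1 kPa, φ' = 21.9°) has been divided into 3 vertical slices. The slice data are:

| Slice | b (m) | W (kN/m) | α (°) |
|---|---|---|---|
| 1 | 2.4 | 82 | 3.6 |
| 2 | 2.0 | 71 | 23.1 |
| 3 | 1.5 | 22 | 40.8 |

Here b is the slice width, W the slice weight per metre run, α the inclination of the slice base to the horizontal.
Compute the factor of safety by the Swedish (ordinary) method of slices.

Ordinary method of slices: FS = Σ[c'·Δl_i + (W_i cosα_i)·tanφ'] / Σ W_i sinα_i, with Δl_i = b_i / cosα_i.
Slice 1: Δl = 2.4/cos3.6° = 2.405 m; N'_1 = 82·cos3.6° = 81.8; c'Δl = 26.69; W sinα = 5.1
Slice 2: Δl = 2.0/cos23.1° = 2.174 m; N'_2 = 71·cos23.1° = 65.3; c'Δl = 24.14; W sinα = 27.9
Slice 3: Δl = 1.5/cos40.8° = 1.982 m; N'_3 = 22·cos40.8° = 16.7; c'Δl = 21.99; W sinα = 14.4
Σc'Δl = 72.8 kN/m; ΣN' = 163.8 kN/m; ΣW sinα = 47.4 kN/m
Resisting = 72.8 + 163.8·tan21.9° = 72.8 + 65.8 = 138.7 kN/m
FS = 138.7 / 47.4 = 2.927

FS = 2.93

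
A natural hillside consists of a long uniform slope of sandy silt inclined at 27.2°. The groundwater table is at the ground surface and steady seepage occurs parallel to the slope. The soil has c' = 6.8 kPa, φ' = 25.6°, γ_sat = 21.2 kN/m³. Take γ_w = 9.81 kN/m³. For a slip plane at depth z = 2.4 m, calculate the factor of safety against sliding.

FS = 0.83

With seepage parallel to the slope and the water table at the surface, the effective normal stress on the slip plane uses the buoyant unit weight γ' = γ_sat − γ_w while the driving shear stress uses γ_sat:
FS = [c' + γ' z cos²β tanφ'] / [γ_sat z sinβ cosβ]
γ' = 21.2 − 9.81 = 11.39 kN/m³
Numerator = 6.8 + 11.39·2.4·cos²27.2°·tan25.6° = 6.8 + 11.39·2.4·0.7911·0.4791 = 17.161 kPa
Denominator = 21.2·2.4·sin27.2°·cos27.2° = 21.2·2.4·0.4571·0.8894 = 20.685 kPa
FS = 17.161 / 20.685 = 0.830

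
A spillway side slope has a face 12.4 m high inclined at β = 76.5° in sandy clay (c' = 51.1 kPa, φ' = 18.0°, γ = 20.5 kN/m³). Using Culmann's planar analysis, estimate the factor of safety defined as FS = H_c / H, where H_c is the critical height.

H_c = (4c'/γ) · sinβ cosφ' / [1 − cos(β − φ')]
    = (4·51.1/20.5) · sin76.5°·cos18.0° / [1 − cos58.5°]
    = 9.971 · 0.9248 / 0.4775 = 19.31 m
FS = H_c / H = 19.31 / 12.4 = 1.557

FS = 1.56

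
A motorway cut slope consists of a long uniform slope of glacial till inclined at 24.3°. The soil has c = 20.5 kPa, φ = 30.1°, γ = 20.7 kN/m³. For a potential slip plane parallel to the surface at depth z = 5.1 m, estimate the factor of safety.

FS = 1.80

For an infinite slope with a slip plane parallel to the surface (no pore pressure): FS = [c + γz cos²β tanφ] / [γz sinβ cosβ].
γz = 20.7·5.1 = 105.57 kN/m²
Numerator = 20.5 + 105.57·cos²24.3°·tan30.1° = 20.5 + 105.57·0.8307·0.5797 = 71.333 kPa
Denominator = 105.57·sin24.3°·cos24.3° = 105.57·0.4115·0.9114 = 39.595 kPa
FS = 71.333 / 39.595 = 1.802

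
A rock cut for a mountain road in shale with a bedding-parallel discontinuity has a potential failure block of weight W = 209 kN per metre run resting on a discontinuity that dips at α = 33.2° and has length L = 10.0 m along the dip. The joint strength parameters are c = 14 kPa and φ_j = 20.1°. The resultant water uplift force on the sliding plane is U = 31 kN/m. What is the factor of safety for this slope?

Resolving the block weight along and normal to the plane and applying the Mohr–Coulomb strength on the joint:
N' = W cosα − U = 209·cos33.2° − 31 = 143.9 kN/m
Driving force T = W sinα = 209·sin33.2° = 114.4 kN/m
Resisting force R = c·L + N'·tanφ_j = 14·10.0 + 143.9·tan20.1° = 140.0 + 52.7 = 192.7 kN/m
FS = R / T = 192.7 / 114.4 = 1.683

FS = 1.68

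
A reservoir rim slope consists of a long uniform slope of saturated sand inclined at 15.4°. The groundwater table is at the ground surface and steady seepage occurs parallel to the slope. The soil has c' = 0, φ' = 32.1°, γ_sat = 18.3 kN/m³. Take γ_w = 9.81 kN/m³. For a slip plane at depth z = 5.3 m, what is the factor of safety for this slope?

FS = 1.06

With seepage parallel to the slope and the water table at the surface, the effective normal stress on the slip plane uses the buoyant unit weight γ' = γ_sat − γ_w while the driving shear stress uses γ_sat:
FS = [c' + γ' z cos²β tanφ'] / [γ_sat z sinβ cosβ]
(For c' = 0 this reduces to FS = (γ'/γ_sat)·tanφ'/tanβ.)
γ' = 18.3 − 9.81 = 8.49 kN/m³
Numerator = 0.0 + 8.49·5.3·cos²15.4°·tan32.1° = 0.0 + 8.49·5.3·0.9295·0.6273 = 26.236 kPa
Denominator = 18.3·5.3·sin15.4°·cos15.4° = 18.3·5.3·0.2656·0.9641 = 24.832 kPa
FS = 26.236 / 24.832 = 1.057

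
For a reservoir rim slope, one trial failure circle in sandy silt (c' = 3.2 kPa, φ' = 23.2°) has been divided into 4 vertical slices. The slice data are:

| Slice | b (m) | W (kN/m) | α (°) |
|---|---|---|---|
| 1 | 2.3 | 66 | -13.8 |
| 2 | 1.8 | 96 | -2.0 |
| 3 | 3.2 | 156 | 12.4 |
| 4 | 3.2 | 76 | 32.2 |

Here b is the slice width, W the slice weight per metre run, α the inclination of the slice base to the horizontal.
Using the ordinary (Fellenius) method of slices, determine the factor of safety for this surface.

FS = 3.60

Ordinary method of slices: FS = Σ[c'·Δl_i + (W_i cosα_i)·tanφ'] / Σ W_i sinα_i, with Δl_i = b_i / cosα_i.
Slice 1: Δl = 2.3/cos(-13.8°) = 2.368 m; N'_1 = 66·cos(-13.8°) = 64.1; c'Δl = 7.58; W sinα = -15.7
Slice 2: Δl = 1.8/cos(-2.0°) = 1.801 m; N'_2 = 96·cos(-2.0°) = 95.9; c'Δl = 5.76; W sinα = -3.4
Slice 3: Δl = 3.2/cos12.4° = 3.276 m; N'_3 = 156·cos12.4° = 152.4; c'Δl = 10.48; W sinα = 33.5
Slice 4: Δl = 3.2/cos32.2° = 3.782 m; N'_4 = 76·cos32.2° = 64.3; c'Δl = 12.10; W sinα = 40.5
Σc'Δl = 35.9 kN/m; ΣN' = 376.7 kN/m; ΣW sinα = 54.9 kN/m
Resisting = 35.9 + 376.7·tan23.2° = 35.9 + 161.5 = 197.4 kN/m
FS = 197.4 / 54.9 = 3.595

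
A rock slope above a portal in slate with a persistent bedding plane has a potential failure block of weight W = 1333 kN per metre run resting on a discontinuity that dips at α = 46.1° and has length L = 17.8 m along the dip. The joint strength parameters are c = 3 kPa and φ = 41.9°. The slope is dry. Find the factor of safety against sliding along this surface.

Resolving the block weight along and normal to the plane and applying the Mohr–Coulomb strength on the joint:
N' = W cosα = 1333·cos46.1° = 924.3 kN/m
Driving force T = W sinα = 1333·sin46.1° = 960.5 kN/m
Resisting force R = c·L + N'·tanφ = 3·17.8 + 924.3·tan41.9° = 53.4 + 829.3 = 882.7 kN/m
FS = R / T = 882.7 / 960.5 = 0.919

FS = 0.92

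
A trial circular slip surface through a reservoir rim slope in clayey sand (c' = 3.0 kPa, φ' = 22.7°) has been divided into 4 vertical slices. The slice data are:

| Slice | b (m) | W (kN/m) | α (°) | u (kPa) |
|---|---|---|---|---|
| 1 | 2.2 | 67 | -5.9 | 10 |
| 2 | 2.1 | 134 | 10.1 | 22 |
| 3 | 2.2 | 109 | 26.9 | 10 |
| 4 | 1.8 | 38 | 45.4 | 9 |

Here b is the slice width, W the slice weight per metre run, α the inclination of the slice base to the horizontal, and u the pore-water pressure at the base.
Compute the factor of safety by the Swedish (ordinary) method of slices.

Ordinary method of slices: FS = Σ[c'·Δl_i + (W_i cosα_i − u_i·Δl_i)·tanφ'] / Σ W_i sinα_i, with Δl_i = b_i / cosα_i.
Slice 1: Δl = 2.2/cos(-5.9°) = 2.212 m; N'_1 = 67·cos(-5.9°) − 10·2.212 = 44.5; c'Δl = 6.64; W sinα = -6.9
Slice 2: Δl = 2.1/cos10.1° = 2.133 m; N'_2 = 134·cos10.1° − 22·2.133 = 85.0; c'Δl = 6.40; W sinα = 23.5
Slice 3: Δl = 2.2/cos26.9° = 2.467 m; N'_3 = 109·cos26.9° − 10·2.467 = 72.5; c'Δl = 7.40; W sinα = 49.3
Slice 4: Δl = 1.8/cos45.4° = 2.564 m; N'_4 = 38·cos45.4° − 9·2.564 = 3.6; c'Δl = 7.69; W sinα = 27.1
Σc'Δl = 28.1 kN/m; ΣN' = 205.7 kN/m; ΣW sinα = 93.0 kN/m
Resisting = 28.1 + 205.7·tan22.7° = 28.1 + 86.0 = 114.2 kN/m
FS = 114.2 / 93.0 = 1.228

FS = 1.23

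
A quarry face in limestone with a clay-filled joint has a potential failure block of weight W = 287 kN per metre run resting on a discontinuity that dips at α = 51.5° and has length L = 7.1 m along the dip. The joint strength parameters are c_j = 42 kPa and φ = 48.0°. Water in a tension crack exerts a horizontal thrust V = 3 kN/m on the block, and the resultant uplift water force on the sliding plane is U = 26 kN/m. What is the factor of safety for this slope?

FS = 2.05

Resolving the block weight along and normal to the plane and applying the Mohr–Coulomb strength on the joint:
N' = W cosα − U − V sinα = 287·cos51.5° − 26 − 3·sin51.5° = 150.3 kN/m
Driving force T = W sinα + V cosα = 287·sin51.5° + 3·cos51.5° = 226.5 kN/m
Resisting force R = c_j·L + N'·tanφ = 42·7.1 + 150.3·tan48.0° = 298.2 + 166.9 = 465.1 kN/m
FS = R / T = 465.1 / 226.5 = 2.054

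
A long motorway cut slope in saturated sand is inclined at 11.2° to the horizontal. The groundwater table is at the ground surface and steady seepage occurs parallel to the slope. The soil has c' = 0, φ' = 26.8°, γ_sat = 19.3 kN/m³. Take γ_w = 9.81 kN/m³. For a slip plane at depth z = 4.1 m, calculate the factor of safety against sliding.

FS = 1.25

With seepage parallel to the slope and the water table at the surface, the effective normal stress on the slip plane uses the buoyant unit weight γ' = γ_sat − γ_w while the driving shear stress uses γ_sat:
FS = [c' + γ' z cos²β tanφ'] / [γ_sat z sinβ cosβ]
(For c' = 0 this reduces to FS = (γ'/γ_sat)·tanφ'/tanβ.)
γ' = 19.3 − 9.81 = 9.49 kN/m³
Numerator = 0.0 + 9.49·4.1·cos²11.2°·tan26.8° = 0.0 + 9.49·4.1·0.9623·0.5051 = 18.913 kPa
Denominator = 19.3·4.1·sin11.2°·cos11.2° = 19.3·4.1·0.1942·0.9810 = 15.077 kPa
FS = 18.913 / 15.077 = 1.254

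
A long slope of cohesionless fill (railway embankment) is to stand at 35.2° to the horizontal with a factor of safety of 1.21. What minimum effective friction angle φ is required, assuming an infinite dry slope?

FS = tanφ/tanβ ⇒ tanφ = FS · tanβ = 1.21 · tan35.2° = 0.8536
φ = arctan(0.8536) = 40.48°

φ = 40.5°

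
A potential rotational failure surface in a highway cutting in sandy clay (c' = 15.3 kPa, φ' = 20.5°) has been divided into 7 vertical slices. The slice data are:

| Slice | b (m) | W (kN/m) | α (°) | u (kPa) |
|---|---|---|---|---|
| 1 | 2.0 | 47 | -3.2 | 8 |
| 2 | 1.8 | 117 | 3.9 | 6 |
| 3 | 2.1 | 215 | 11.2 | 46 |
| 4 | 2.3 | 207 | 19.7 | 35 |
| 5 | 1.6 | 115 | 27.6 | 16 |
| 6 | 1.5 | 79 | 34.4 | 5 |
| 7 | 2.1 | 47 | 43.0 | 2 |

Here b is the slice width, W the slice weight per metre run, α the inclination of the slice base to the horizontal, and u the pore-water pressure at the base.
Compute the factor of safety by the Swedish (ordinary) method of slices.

FS = 1.70

Ordinary method of slices: FS = Σ[c'·Δl_i + (W_i cosα_i − u_i·Δl_i)·tanφ'] / Σ W_i sinα_i, with Δl_i = b_i / cosα_i.
Slice 1: Δl = 2.0/cos(-3.2°) = 2.003 m; N'_1 = 47·cos(-3.2°) − 8·2.003 = 30.9; c'Δl = 30.65; W sinα = -2.6
Slice 2: Δl = 1.8/cos3.9° = 1.804 m; N'_2 = 117·cos3.9° − 6·1.804 = 105.9; c'Δl = 27.60; W sinα = 8.0
Slice 3: Δl = 2.1/cos11.2° = 2.141 m; N'_3 = 215·cos11.2° − 46·2.141 = 112.4; c'Δl = 32.75; W sinα = 41.8
Slice 4: Δl = 2.3/cos19.7° = 2.443 m; N'_4 = 207·cos19.7° − 35·2.443 = 109.4; c'Δl = 37.38; W sinα = 69.8
Slice 5: Δl = 1.6/cos27.6° = 1.805 m; N'_5 = 115·cos27.6° − 16·1.805 = 73.0; c'Δl = 27.62; W sinα = 53.3
Slice 6: Δl = 1.5/cos34.4° = 1.818 m; N'_6 = 79·cos34.4° − 5·1.818 = 56.1; c'Δl = 27.81; W sinα = 44.6
Slice 7: Δl = 2.1/cos43.0° = 2.871 m; N'_7 = 47·cos43.0° − 2·2.871 = 28.6; c'Δl = 43.93; W sinα = 32.1
Σc'Δl = 227.8 kN/m; ΣN' = 516.4 kN/m; ΣW sinα = 246.8 kN/m
Resisting = 227.8 + 516.4·tan20.5° = 227.8 + 193.1 = 420.8 kN/m
FS = 420.8 / 246.8 = 1.705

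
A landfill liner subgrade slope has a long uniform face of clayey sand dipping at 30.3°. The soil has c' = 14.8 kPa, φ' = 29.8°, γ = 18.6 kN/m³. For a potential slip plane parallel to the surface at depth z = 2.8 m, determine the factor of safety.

For an infinite slope with a slip plane parallel to the surface (no pore pressure): FS = [c' + γz cos²β tanφ'] / [γz sinβ cosβ].
γz = 18.6·2.8 = 52.08 kN/m²
Numerator = 14.8 + 52.08·cos²30.3°·tan29.8° = 14.8 + 52.08·0.7455·0.5727 = 37.034 kPa
Denominator = 52.08·sin30.3°·cos30.3° = 52.08·0.5045·0.8634 = 22.686 kPa
FS = 37.034 / 22.686 = 1.632

FS = 1.63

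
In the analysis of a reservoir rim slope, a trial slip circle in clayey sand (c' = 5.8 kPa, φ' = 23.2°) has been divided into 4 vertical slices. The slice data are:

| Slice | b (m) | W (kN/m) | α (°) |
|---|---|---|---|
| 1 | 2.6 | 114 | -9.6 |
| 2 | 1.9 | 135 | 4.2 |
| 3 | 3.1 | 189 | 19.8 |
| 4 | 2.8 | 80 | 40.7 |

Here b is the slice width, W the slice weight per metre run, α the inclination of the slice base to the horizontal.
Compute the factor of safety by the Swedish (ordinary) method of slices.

Ordinary method of slices: FS = Σ[c'·Δl_i + (W_i cosα_i)·tanφ'] / Σ W_i sinα_i, with Δl_i = b_i / cosα_i.
Slice 1: Δl = 2.6/cos(-9.6°) = 2.637 m; N'_1 = 114·cos(-9.6°) = 112.4; c'Δl = 15.29; W sinα = -19.0
Slice 2: Δl = 1.9/cos4.2° = 1.905 m; N'_2 = 135·cos4.2° = 134.6; c'Δl = 11.05; W sinα = 9.9
Slice 3: Δl = 3.1/cos19.8° = 3.295 m; N'_3 = 189·cos19.8° = 177.8; c'Δl = 19.11; W sinα = 64.0
Slice 4: Δl = 2.8/cos40.7° = 3.693 m; N'_4 = 80·cos40.7° = 60.7; c'Δl = 21.42; W sinα = 52.2
Σc'Δl = 66.9 kN/m; ΣN' = 485.5 kN/m; ΣW sinα = 107.1 kN/m
Resisting = 66.9 + 485.5·tan23.2° = 66.9 + 208.1 = 275.0 kN/m
FS = 275.0 / 107.1 = 2.568

FS = 2.57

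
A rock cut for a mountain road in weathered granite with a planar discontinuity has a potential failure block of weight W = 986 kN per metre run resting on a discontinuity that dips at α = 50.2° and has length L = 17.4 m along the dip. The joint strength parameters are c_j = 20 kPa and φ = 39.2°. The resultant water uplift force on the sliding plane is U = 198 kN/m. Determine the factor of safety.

FS = 0.93

Resolving the block weight along and normal to the plane and applying the Mohr–Coulomb strength on the joint:
N' = W cosα − U = 986·cos50.2° − 198 = 433.1 kN/m
Driving force T = W sinα = 986·sin50.2° = 757.5 kN/m
Resisting force R = c_j·L + N'·tanφ = 20·17.4 + 433.1·tan39.2° = 348.0 + 353.3 = 701.3 kN/m
FS = R / T = 701.3 / 757.5 = 0.926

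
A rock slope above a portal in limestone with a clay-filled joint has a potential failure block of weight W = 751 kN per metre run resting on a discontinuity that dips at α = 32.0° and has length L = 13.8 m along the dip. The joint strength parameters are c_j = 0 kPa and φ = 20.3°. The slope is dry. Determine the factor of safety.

FS = 0.59

Resolving the block weight along and normal to the plane and applying the Mohr–Coulomb strength on the joint:
N' = W cosα = 751·cos32.0° = 636.9 kN/m
Driving force T = W sinα = 751·sin32.0° = 398.0 kN/m
Resisting force R = c_j·L + N'·tanφ = 0·13.8 + 636.9·tan20.3° = 0.0 + 235.6 = 235.6 kN/m
FS = R / T = 235.6 / 398.0 = 0.592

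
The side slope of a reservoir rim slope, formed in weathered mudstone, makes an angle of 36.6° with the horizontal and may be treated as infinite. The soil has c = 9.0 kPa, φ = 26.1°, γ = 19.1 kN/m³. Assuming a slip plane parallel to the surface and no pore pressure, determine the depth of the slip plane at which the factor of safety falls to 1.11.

Setting FS = 1.11 in FS = [c + γz cos²β tanφ] / [γz sinβ cosβ] and solving for z:
z = c / [γ cosβ (FS·sinβ − cosβ·tanφ)]
  = 9.0 / [19.1·cos36.6°·(1.11·sin36.6° − cos36.6°·tan26.1°)]
  = 9.0 / [19.1·0.8028·(1.11·0.5962 − 0.8028·0.4899)]
  = 9.0 / 4.1173 = 2.186 m

z = 2.19 m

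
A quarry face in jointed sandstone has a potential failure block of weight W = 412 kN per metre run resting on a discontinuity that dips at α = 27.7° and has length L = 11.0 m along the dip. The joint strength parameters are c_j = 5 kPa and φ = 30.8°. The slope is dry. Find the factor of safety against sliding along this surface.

Resolving the block weight along and normal to the plane and applying the Mohr–Coulomb strength on the joint:
N' = W cosα = 412·cos27.7° = 364.8 kN/m
Driving force T = W sinα = 412·sin27.7° = 191.5 kN/m
Resisting force R = c_j·L + N'·tanφ = 5·11.0 + 364.8·tan30.8° = 55.0 + 217.5 = 272.5 kN/m
FS = R / T = 272.5 / 191.5 = 1.423

FS = 1.42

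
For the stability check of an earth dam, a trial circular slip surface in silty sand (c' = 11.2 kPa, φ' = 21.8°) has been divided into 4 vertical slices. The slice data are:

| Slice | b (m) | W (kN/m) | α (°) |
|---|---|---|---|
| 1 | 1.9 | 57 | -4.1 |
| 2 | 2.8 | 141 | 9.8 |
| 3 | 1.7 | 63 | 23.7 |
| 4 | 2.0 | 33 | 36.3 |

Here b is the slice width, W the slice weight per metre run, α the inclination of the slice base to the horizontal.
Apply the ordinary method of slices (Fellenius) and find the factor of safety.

FS = 3.30

Ordinary method of slices: FS = Σ[c'·Δl_i + (W_i cosα_i)·tanφ'] / Σ W_i sinα_i, with Δl_i = b_i / cosα_i.
Slice 1: Δl = 1.9/cos(-4.1°) = 1.905 m; N'_1 = 57·cos(-4.1°) = 56.9; c'Δl = 21.33; W sinα = -4.1
Slice 2: Δl = 2.8/cos9.8° = 2.841 m; N'_2 = 141·cos9.8° = 138.9; c'Δl = 31.82; W sinα = 24.0
Slice 3: Δl = 1.7/cos23.7° = 1.857 m; N'_3 = 63·cos23.7° = 57.7; c'Δl = 20.79; W sinα = 25.3
Slice 4: Δl = 2.0/cos36.3° = 2.482 m; N'_4 = 33·cos36.3° = 26.6; c'Δl = 27.79; W sinα = 19.5
Σc'Δl = 101.7 kN/m; ΣN' = 280.1 kN/m; ΣW sinα = 64.8 kN/m
Resisting = 101.7 + 280.1·tan21.8° = 101.7 + 112.0 = 213.8 kN/m
FS = 213.8 / 64.8 = 3.300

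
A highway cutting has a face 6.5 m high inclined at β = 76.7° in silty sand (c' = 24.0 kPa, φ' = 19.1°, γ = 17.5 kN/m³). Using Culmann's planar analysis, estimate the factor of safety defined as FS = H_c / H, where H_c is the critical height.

H_c = (4c'/γ) · sinβ cosφ' / [1 − cos(β − φ')]
    = (4·24.0/17.5) · sin76.7°·cos19.1° / [1 − cos57.6°]
    = 5.486 · 0.9196 / 0.4642 = 10.87 m
FS = H_c / H = 10.87 / 6.5 = 1.672

FS = 1.67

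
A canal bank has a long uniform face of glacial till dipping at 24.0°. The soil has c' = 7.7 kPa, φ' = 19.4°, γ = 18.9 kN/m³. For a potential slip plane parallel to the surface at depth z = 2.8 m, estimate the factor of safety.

For an infinite slope with a slip plane parallel to the surface (no pore pressure): FS = [c' + γz cos²β tanφ'] / [γz sinβ cosβ].
γz = 18.9·2.8 = 52.92 kN/m²
Numerator = 7.7 + 52.92·cos²24.0°·tan19.4° = 7.7 + 52.92·0.8346·0.3522 = 23.253 kPa
Denominator = 52.92·sin24.0°·cos24.0° = 52.92·0.4067·0.9135 = 19.664 kPa
FS = 23.253 / 19.664 = 1.183

FS = 1.18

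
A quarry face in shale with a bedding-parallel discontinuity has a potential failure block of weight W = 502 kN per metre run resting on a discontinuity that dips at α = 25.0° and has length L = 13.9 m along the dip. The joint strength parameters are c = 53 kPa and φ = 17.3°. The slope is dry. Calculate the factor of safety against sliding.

Resolving the block weight along and normal to the plane and applying the Mohr–Coulomb strength on the joint:
N' = W cosα = 502·cos25.0° = 455.0 kN/m
Driving force T = W sinα = 502·sin25.0° = 212.2 kN/m
Resisting force R = c·L + N'·tanφ = 53·13.9 + 455.0·tan17.3° = 736.7 + 141.7 = 878.4 kN/m
FS = R / T = 878.4 / 212.2 = 4.140

FS = 4.14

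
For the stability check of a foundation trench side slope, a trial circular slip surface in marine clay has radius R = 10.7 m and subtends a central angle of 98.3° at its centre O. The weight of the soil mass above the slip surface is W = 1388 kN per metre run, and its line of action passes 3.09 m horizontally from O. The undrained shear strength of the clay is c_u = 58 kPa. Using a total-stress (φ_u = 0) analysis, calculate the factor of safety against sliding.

Taking moments about the centre O, the resisting moment is provided by the undrained shear strength acting along the arc:
Arc length L_a = R·θ = 10.7·(98.3°·π/180) = 10.7·1.7157 = 18.36 m
M_R = c_u·L_a·R = 58·18.36·10.7 = 11392.7 kN·m/m
M_D = W·d = 1388·3.09 = 4288.9 kN·m/m
FS = M_R / M_D = 11392.7 / 4288.9 = 2.656

FS = 2.66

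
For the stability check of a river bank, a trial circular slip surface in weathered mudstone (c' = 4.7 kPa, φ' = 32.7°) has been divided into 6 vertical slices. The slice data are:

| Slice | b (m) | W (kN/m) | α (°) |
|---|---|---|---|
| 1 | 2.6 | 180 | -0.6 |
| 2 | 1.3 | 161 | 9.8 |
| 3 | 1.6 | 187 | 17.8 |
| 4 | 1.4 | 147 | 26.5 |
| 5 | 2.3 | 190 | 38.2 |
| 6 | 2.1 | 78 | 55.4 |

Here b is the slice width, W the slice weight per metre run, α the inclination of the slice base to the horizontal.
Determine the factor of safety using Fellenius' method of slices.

Ordinary method of slices: FS = Σ[c'·Δl_i + (W_i cosα_i)·tanφ'] / Σ W_i sinα_i, with Δl_i = b_i / cosα_i.
Slice 1: Δl = 2.6/cos(-0.6°) = 2.600 m; N'_1 = 180·cos(-0.6°) = 180.0; c'Δl = 12.22; W sinα = -1.9
Slice 2: Δl = 1.3/cos9.8° = 1.319 m; N'_2 = 161·cos9.8° = 158.7; c'Δl = 6.20; W sinα = 27.4
Slice 3: Δl = 1.6/cos17.8° = 1.680 m; N'_3 = 187·cos17.8° = 178.0; c'Δl = 7.90; W sinα = 57.2
Slice 4: Δl = 1.4/cos26.5° = 1.564 m; N'_4 = 147·cos26.5° = 131.6; c'Δl = 7.35; W sinα = 65.6
Slice 5: Δl = 2.3/cos38.2° = 2.927 m; N'_5 = 190·cos38.2° = 149.3; c'Δl = 13.76; W sinα = 117.5
Slice 6: Δl = 2.1/cos55.4° = 3.698 m; N'_6 = 78·cos55.4° = 44.3; c'Δl = 17.38; W sinα = 64.2
Σc'Δl = 64.8 kN/m; ΣN' = 841.8 kN/m; ΣW sinα = 330.0 kN/m
Resisting = 64.8 + 841.8·tan32.7° = 64.8 + 540.5 = 605.3 kN/m
FS = 605.3 / 330.0 = 1.834

FS = 1.83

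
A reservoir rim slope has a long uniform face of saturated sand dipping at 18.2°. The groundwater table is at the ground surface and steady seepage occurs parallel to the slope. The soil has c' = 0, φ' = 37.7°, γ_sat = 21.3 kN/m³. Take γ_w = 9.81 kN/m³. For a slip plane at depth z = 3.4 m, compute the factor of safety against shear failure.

With seepage parallel to the slope and the water table at the surface, the effective normal stress on the slip plane uses the buoyant unit weight γ' = γ_sat − γ_w while the driving shear stress uses γ_sat:
FS = [c' + γ' z cos²β tanφ'] / [γ_sat z sinβ cosβ]
(For c' = 0 this reduces to FS = (γ'/γ_sat)·tanφ'/tanβ.)
γ' = 21.3 − 9.81 = 11.49 kN/m³
Numerator = 0.0 + 11.49·3.4·cos²18.2°·tan37.7° = 0.0 + 11.49·3.4·0.9024·0.7729 = 27.248 kPa
Denominator = 21.3·3.4·sin18.2°·cos18.2° = 21.3·3.4·0.3123·0.9500 = 21.488 kPa
FS = 27.248 / 21.488 = 1.268

FS = 1.27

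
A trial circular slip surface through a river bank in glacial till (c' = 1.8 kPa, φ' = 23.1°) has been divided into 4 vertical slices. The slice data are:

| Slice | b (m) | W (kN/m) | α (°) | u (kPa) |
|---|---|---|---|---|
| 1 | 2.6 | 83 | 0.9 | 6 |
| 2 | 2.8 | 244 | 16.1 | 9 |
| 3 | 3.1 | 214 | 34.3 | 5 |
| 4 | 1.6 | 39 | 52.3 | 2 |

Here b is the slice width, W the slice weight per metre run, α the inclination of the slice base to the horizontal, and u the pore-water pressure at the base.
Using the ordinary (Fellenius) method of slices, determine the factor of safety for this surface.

FS = 0.97

Ordinary method of slices: FS = Σ[c'·Δl_i + (W_i cosα_i − u_i·Δl_i)·tanφ'] / Σ W_i sinα_i, with Δl_i = b_i / cosα_i.
Slice 1: Δl = 2.6/cos0.9° = 2.600 m; N'_1 = 83·cos0.9° − 6·2.600 = 67.4; c'Δl = 4.68; W sinα = 1.3
Slice 2: Δl = 2.8/cos16.1° = 2.914 m; N'_2 = 244·cos16.1° − 9·2.914 = 208.2; c'Δl = 5.25; W sinα = 67.7
Slice 3: Δl = 3.1/cos34.3° = 3.753 m; N'_3 = 214·cos34.3° − 5·3.753 = 158.0; c'Δl = 6.75; W sinα = 120.6
Slice 4: Δl = 1.6/cos52.3° = 2.616 m; N'_4 = 39·cos52.3° − 2·2.616 = 18.6; c'Δl = 4.71; W sinα = 30.9
Σc'Δl = 21.4 kN/m; ΣN' = 452.2 kN/m; ΣW sinα = 220.4 kN/m
Resisting = 21.4 + 452.2·tan23.1° = 21.4 + 192.9 = 214.3 kN/m
FS = 214.3 / 220.4 = 0.972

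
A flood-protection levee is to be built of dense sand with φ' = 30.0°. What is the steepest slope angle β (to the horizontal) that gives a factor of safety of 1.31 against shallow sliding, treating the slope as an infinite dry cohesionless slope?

β = 23.8°

For an infinite dry cohesionless slope FS = tanφ'/tanβ, so tanβ = tanφ' / FS.
tanβ = tan30.0° / 1.31 = 0.5774 / 1.31 = 0.4407
β = arctan(0.4407) = 23.78°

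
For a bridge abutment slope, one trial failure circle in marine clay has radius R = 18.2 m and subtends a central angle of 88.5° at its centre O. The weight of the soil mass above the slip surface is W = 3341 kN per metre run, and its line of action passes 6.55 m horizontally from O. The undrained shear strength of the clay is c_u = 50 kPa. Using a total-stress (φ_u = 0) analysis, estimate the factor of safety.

FS = 1.17

Taking moments about the centre O, the resisting moment is provided by the undrained shear strength acting along the arc:
Arc length L_a = R·θ = 18.2·(88.5°·π/180) = 18.2·1.5446 = 28.11 m
M_R = c_u·L_a·R = 50·28.11·18.2 = 25581.9 kN·m/m
M_D = W·d = 3341·6.55 = 21883.5 kN·m/m
FS = M_R / M_D = 25581.9 / 21883.5 = 1.169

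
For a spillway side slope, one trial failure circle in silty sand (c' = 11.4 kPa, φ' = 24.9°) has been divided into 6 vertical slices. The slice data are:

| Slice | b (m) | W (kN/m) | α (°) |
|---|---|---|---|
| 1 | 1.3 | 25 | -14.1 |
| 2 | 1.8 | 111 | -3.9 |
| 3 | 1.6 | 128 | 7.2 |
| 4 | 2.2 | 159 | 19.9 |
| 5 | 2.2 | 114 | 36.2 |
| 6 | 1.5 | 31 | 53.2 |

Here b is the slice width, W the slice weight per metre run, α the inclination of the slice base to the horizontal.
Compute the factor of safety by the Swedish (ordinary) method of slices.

FS = 2.58

Ordinary method of slices: FS = Σ[c'·Δl_i + (W_i cosα_i)·tanφ'] / Σ W_i sinα_i, with Δl_i = b_i / cosα_i.
Slice 1: Δl = 1.3/cos(-14.1°) = 1.340 m; N'_1 = 25·cos(-14.1°) = 24.2; c'Δl = 15.28; W sinα = -6.1
Slice 2: Δl = 1.8/cos(-3.9°) = 1.804 m; N'_2 = 111·cos(-3.9°) = 110.7; c'Δl = 20.57; W sinα = -7.5
Slice 3: Δl = 1.6/cos7.2° = 1.613 m; N'_3 = 128·cos7.2° = 127.0; c'Δl = 18.38; W sinα = 16.0
Slice 4: Δl = 2.2/cos19.9° = 2.340 m; N'_4 = 159·cos19.9° = 149.5; c'Δl = 26.67; W sinα = 54.1
Slice 5: Δl = 2.2/cos36.2° = 2.726 m; N'_5 = 114·cos36.2° = 92.0; c'Δl = 31.08; W sinα = 67.3
Slice 6: Δl = 1.5/cos53.2° = 2.504 m; N'_6 = 31·cos53.2° = 18.6; c'Δl = 28.55; W sinα = 24.8
Σc'Δl = 140.5 kN/m; ΣN' = 522.0 kN/m; ΣW sinα = 148.7 kN/m
Resisting = 140.5 + 522.0·tan24.9° = 140.5 + 242.3 = 382.9 kN/m
FS = 382.9 / 148.7 = 2.575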